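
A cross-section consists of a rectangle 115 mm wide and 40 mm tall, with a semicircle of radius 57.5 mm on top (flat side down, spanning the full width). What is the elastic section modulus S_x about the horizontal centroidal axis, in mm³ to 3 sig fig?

S_x ≈ 1.23 × 10⁵ mm³

Break the section into simple shapes (no overlaps), measuring from the bottom-left corner of the bounding box.
Rectangular body: 115 × 40, A = 4 600 mm², y = 20 mm, Ī = 613 333 mm⁴.
Semicircular cap: semicircle r = 57.5, A = 5193.4 mm², y = 64.404 mm, Ī = 1 199 785 mm⁴.
Centroid: ȳ = ΣA·y / ΣA = 43.547 mm.
Transfer each piece to the horizontal centroidal axis using Ī + A·d² with d = y − 43.547:
  rectangular body: d = -23.547 mm → contributes +3 163 904 mm⁴
  semicircular cap: d = 20.857 mm → contributes +3 458 907 mm⁴
Total I = 6 622 811 mm⁴.
Extreme fibre distance c = 53.953 mm; S = I/c = 122 752 mm³.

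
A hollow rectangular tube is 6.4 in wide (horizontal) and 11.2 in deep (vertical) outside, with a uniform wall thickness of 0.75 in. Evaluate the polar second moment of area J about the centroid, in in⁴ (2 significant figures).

J ≈ 530 in⁴

Treat the section as a set of non-overlapping primitives; coordinates are from the bounding-box lower-left.
Outer rectangle: 6.4 × 11.2, A = 71.68 in², y = 5.6 in, Ī = 749.3 in⁴.
Inner void (subtracted): 4.9 × 9.7, A = 47.53 in², y = 5.6 in, Ī = 372.7 in⁴.
By symmetry the centroid is at mid-height, ȳ = 5.6 in.
All pieces are centred on the centroidal x-axis, so I = ΣĪ (holes subtracted) = 376.6 in⁴.
Repeating about the centroidal y-axis gives I_y = 149.6 in⁴.
Polar second moment: J = I_x + I_y = 526.2 in⁴.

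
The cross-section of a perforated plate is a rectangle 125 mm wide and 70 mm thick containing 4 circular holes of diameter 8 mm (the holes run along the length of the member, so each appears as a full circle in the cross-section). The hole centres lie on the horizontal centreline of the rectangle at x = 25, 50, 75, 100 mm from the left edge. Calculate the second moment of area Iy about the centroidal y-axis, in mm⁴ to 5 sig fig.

Split into non-overlapping primitives; take the origin at the lower-left of the bounding box.
Plate: 125 × 70, A = 8 750 mm², x = 62.5 mm, Ī = 11 393 229 mm⁴.
Hole 1 (subtracted): ⌀8, A = 50.26548 mm², x = 25 mm, Ī = 201.0619 mm⁴.
Hole 2 (subtracted): ⌀8, A = 50.26548 mm², x = 50 mm, Ī = 201.0619 mm⁴.
Hole 3 (subtracted): ⌀8, A = 50.26548 mm², x = 75 mm, Ī = 201.0619 mm⁴.
Hole 4 (subtracted): ⌀8, A = 50.26548 mm², x = 100 mm, Ī = 201.0619 mm⁴.
By symmetry the centroid is at mid-width, x̄ = 62.5 mm.
Transfer each piece to the centroidal y-axis using Ī + A·d² with d = x − 62.5:
  plate: d = 0 mm → contributes +11 393 229 mm⁴
  hole 1: d = -37.5 mm → contributes −70886.9 mm⁴
  hole 2: d = -12.5 mm → contributes −8055.044 mm⁴
  hole 3: d = 12.5 mm → contributes −8055.044 mm⁴
  hole 4: d = 37.5 mm → contributes −70886.9 mm⁴
Total I = 11 235 345 mm⁴.

Iy ≈ 1.1235 × 10⁷ mm⁴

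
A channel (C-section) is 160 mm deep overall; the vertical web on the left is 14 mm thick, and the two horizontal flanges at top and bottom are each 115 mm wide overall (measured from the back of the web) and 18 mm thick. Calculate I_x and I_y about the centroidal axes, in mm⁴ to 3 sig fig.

Break the section into simple shapes (no overlaps), measuring from the bottom-left corner of the bounding box.
Web: 14 × 160, A = 2 240 mm², y = 80 mm, Ī = 4 778 667 mm⁴.
Top flange (beyond web): 101 × 18, A = 1 818 mm², y = 151 mm, Ī = 49 086 mm⁴.
Bottom flange (beyond web): 101 × 18, A = 1 818 mm², y = 9 mm, Ī = 49 086 mm⁴.
By symmetry the centroid is at mid-height, ȳ = 80 mm.
Transfer each piece to the centroidal x-axis using Ī + A·d² with d = y − 80:
  web: d = 0 mm → contributes +4 778 667 mm⁴
  top flange (beyond web): d = 71 mm → contributes +9 213 624 mm⁴
  bottom flange (beyond web): d = -71 mm → contributes +9 213 624 mm⁴
Total I = 23 205 915 mm⁴.
For the y-axis: x̄ = 42.58 mm.
Repeating about the centroidal y-axis gives I_y = 7 710 236 mm⁴.

I_x ≈ 2.32 × 10⁷ mm⁴, I_y ≈ 7.71 × 10⁶ mm⁴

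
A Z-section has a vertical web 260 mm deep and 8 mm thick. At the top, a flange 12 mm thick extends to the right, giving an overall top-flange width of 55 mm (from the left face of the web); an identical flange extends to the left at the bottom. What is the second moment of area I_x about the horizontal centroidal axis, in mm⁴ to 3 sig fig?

Break the section into simple shapes (no overlaps), measuring from the bottom-left corner of the bounding box.
Web: 8 × 260, A = 2 080 mm², y = 130 mm, Ī = 11 717 333 mm⁴.
Top flange (beyond web): 47 × 12, A = 564 mm², y = 254 mm, Ī = 6 768 mm⁴.
Bottom flange (beyond web): 47 × 12, A = 564 mm², y = 6 mm, Ī = 6 768 mm⁴.
Centroid: ȳ = ΣA·y / ΣA = 130 mm.
Transfer each piece to the horizontal centroidal axis using Ī + A·d² with d = y − 130:
  web: d = 0 mm → contributes +11 717 333 mm⁴
  top flange (beyond web): d = 124 mm → contributes +8 678 832 mm⁴
  bottom flange (beyond web): d = -124 mm → contributes +8 678 832 mm⁴
Total I = 29 074 997 mm⁴.

I_x ≈ 2.91 × 10⁷ mm⁴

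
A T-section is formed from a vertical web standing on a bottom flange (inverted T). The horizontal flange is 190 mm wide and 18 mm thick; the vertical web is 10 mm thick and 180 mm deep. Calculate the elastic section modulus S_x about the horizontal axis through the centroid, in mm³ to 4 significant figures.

Break the section into simple shapes (no overlaps), measuring from the bottom-left corner of the bounding box.
Flange: 190 × 18, A = 3 420 mm², y = 9 mm, Ī = 92 340 mm⁴.
Web: 10 × 180, A = 1 800 mm², y = 108 mm, Ī = 4 860 000 mm⁴.
Centroid: ȳ = ΣA·y / ΣA = 43.1379 mm.
Transfer each piece to the horizontal axis through the centroid using Ī + A·d² with d = y − 43.1379:
  flange: d = -34.1379 mm → contributes +4 078 002 mm⁴
  web: d = 64.8621 mm → contributes +12 432 758 mm⁴
Total I = 16 510 761 mm⁴.
Extreme fibre distance c = 154.862 mm; S = I/c = 106 616 mm³.

S_x ≈ 1.066 × 10⁵ mm³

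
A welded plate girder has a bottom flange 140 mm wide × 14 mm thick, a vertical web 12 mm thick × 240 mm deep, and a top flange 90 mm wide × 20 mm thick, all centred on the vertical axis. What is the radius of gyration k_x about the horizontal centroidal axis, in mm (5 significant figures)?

k_x ≈ 106.93 mm

Treat the section as a set of non-overlapping primitives; coordinates are from the bounding-box lower-left.
Bottom plate: 140 × 14, A = 1 960 mm², y = 7 mm, Ī = 32013.33 mm⁴.
Web plate: 12 × 240, A = 2 880 mm², y = 134 mm, Ī = 13 824 000 mm⁴.
Top plate: 90 × 20, A = 1 800 mm², y = 264 mm, Ī = 60 000 mm⁴.
Centroid: ȳ = ΣA·y / ΣA = 131.753 mm.
Transfer each piece to the horizontal centroidal axis using Ī + A·d² with d = y − 131.753:
  bottom plate: d = -124.753 mm → contributes +30 536 109 mm⁴
  web plate: d = 2.246988 mm → contributes +13 838 541 mm⁴
  top plate: d = 132.247 mm → contributes +31 540 678 mm⁴
Total I = 75 915 328 mm⁴.
Radius of gyration: k = √(I/A) = √(75 915 328 / 6 640) = 106.9254 mm.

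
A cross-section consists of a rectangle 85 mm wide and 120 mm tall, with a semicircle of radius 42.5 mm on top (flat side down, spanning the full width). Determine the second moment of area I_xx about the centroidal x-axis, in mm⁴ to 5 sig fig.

Treat the section as a set of non-overlapping primitives; coordinates are from the bounding-box lower-left.
Rectangular body: 85 × 120, A = 10 200 mm², y = 60 mm, Ī = 12 240 000 mm⁴.
Semicircular cap: semicircle r = 42.5, A = 2837.251 mm², y = 138.0376 mm, Ī = 358086.4 mm⁴.
Centroid: ȳ = ΣA·y / ΣA = 76.98304 mm.
Transfer each piece to the centroidal x-axis using Ī + A·d² with d = y − 76.98304:
  rectangular body: d = -16.98304 mm → contributes +15 181 921 mm⁴
  semicircular cap: d = 61.05452 mm → contributes +10 934 378 mm⁴
Total I = 26 116 298 mm⁴.

I_xx ≈ 2.6116 × 10⁷ mm⁴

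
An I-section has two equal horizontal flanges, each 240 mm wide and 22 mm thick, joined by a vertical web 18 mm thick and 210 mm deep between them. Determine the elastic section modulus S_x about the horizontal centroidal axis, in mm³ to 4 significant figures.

S_x ≈ 1.232 × 10⁶ mm³

Split into non-overlapping primitives; take the origin at the lower-left of the bounding box.
Bottom flange: 240 × 22, A = 5 280 mm², y = 11 mm, Ī = 212 960 mm⁴.
Web: 18 × 210, A = 3 780 mm², y = 127 mm, Ī = 13 891 500 mm⁴.
Top flange: 240 × 22, A = 5 280 mm², y = 243 mm, Ī = 212 960 mm⁴.
By symmetry the centroid is at mid-height, ȳ = 127 mm.
Transfer each piece to the horizontal centroidal axis using Ī + A·d² with d = y − 127:
  bottom flange: d = -116 mm → contributes +71 260 640 mm⁴
  web: d = 0 mm → contributes +13 891 500 mm⁴
  top flange: d = 116 mm → contributes +71 260 640 mm⁴
Total I = 156 412 780 mm⁴.
Extreme fibre distance c = 127 mm; S = I/c = 1 231 597 mm³.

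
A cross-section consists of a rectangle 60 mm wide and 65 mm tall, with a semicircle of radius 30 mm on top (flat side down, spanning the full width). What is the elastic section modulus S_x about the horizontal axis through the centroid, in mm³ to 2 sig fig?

Decompose the section into non-overlapping parts with the origin at the bottom-left of its bounding rectangle.
Rectangular body: 60 × 65, A = 3 900 mm², y = 32.5 mm, Ī = 1 373 125 mm⁴.
Semicircular cap: semicircle r = 30, A = 1 414 mm², y = 77.73 mm, Ī = 88 903 mm⁴.
Centroid: ȳ = ΣA·y / ΣA = 44.53 mm.
Transfer each piece to the horizontal axis through the centroid using Ī + A·d² with d = y − 44.53:
  rectangular body: d = -12.03 mm → contributes +1 937 921 mm⁴
  semicircular cap: d = 33.2 mm → contributes +1 646 998 mm⁴
Total I = 3 584 920 mm⁴.
Extreme fibre distance c = 50.47 mm; S = I/c = 71 036 mm³.

S_x ≈ 7.1 × 10⁴ mm³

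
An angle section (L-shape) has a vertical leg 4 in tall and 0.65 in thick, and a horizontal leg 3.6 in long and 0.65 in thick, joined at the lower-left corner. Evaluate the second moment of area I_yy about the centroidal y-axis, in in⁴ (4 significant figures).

Treat the section as a set of non-overlapping primitives; coordinates are from the bounding-box lower-left.
Vertical leg: 0.65 × 4, A = 2.6 in², x = 0.325 in, Ī = 0.0915417 in⁴.
Horizontal leg (remainder): 2.95 × 0.65, A = 1.9175 in², x = 2.125 in, Ī = 1.39059 in⁴.
Centroid: x̄ = ΣA·x / ΣA = 1.08903 in.
Transfer each piece to the centroidal y-axis using Ī + A·d² with d = x − 1.08903:
  vertical leg: d = -0.764029 in → contributes +1.60927 in⁴
  horizontal leg (remainder): d = 1.03597 in → contributes +3.44852 in⁴
Total I = 5.05778 in⁴.

I_yy ≈ 5.058 in⁴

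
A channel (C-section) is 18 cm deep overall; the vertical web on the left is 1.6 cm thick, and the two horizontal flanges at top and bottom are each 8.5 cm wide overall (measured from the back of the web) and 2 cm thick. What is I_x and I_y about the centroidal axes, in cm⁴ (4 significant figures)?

Split into non-overlapping primitives; take the origin at the lower-left of the bounding box.
Web: 1.6 × 18, A = 28.8 cm², y = 9 cm, Ī = 777.6 cm⁴.
Top flange (beyond web): 6.9 × 2, A = 13.8 cm², y = 17 cm, Ī = 4.6 cm⁴.
Bottom flange (beyond web): 6.9 × 2, A = 13.8 cm², y = 1 cm, Ī = 4.6 cm⁴.
By symmetry the centroid is at mid-height, ȳ = 9 cm.
Transfer each piece to the centroidal x-axis using Ī + A·d² with d = y − 9:
  web: d = 0 cm → contributes +777.6 cm⁴
  top flange (beyond web): d = 8 cm → contributes +887.8 cm⁴
  bottom flange (beyond web): d = -8 cm → contributes +887.8 cm⁴
Total I = 2553.2 cm⁴.
For the y-axis: x̄ = 2.87979 cm.
Repeating about the centroidal y-axis gives I_y = 370.213 cm⁴.

I_x ≈ 2553 cm⁴, I_y ≈ 370.2 cm⁴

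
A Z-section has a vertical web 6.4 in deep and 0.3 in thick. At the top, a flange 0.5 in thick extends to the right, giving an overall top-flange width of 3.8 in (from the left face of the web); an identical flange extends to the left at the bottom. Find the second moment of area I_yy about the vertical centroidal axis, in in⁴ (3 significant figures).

I_yy ≈ 16.2 in⁴

Decompose the section into non-overlapping parts with the origin at the bottom-left of its bounding rectangle.
Web: 0.3 × 6.4, A = 1.92 in², x = 3.65 in, Ī = 0.0144 in⁴.
Top flange (beyond web): 3.5 × 0.5, A = 1.75 in², x = 5.55 in, Ī = 1.7865 in⁴.
Bottom flange (beyond web): 3.5 × 0.5, A = 1.75 in², x = 1.75 in, Ī = 1.7865 in⁴.
Centroid: x̄ = ΣA·x / ΣA = 3.65 in.
Transfer each piece to the vertical centroidal axis using Ī + A·d² with d = x − 3.65:
  web: d = 0 in → contributes +0.0144 in⁴
  top flange (beyond web): d = 1.9 in → contributes +8.104 in⁴
  bottom flange (beyond web): d = -1.9 in → contributes +8.104 in⁴
Total I = 16.222 in⁴.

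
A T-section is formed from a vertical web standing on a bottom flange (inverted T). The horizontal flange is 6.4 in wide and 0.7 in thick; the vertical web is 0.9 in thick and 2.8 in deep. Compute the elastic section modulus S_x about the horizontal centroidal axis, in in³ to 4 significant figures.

Break the section into simple shapes (no overlaps), measuring from the bottom-left corner of the bounding box.
Flange: 6.4 × 0.7, A = 4.48 in², y = 0.35 in, Ī = 0.182933 in⁴.
Web: 0.9 × 2.8, A = 2.52 in², y = 2.1 in, Ī = 1.6464 in⁴.
Centroid: ȳ = ΣA·y / ΣA = 0.98 in.
Transfer each piece to the horizontal centroidal axis using Ī + A·d² with d = y − 0.98:
  flange: d = -0.63 in → contributes +1.96105 in⁴
  web: d = 1.12 in → contributes +4.80749 in⁴
Total I = 6.76853 in⁴.
Extreme fibre distance c = 2.52 in; S = I/c = 2.68593 in³.

S_x ≈ 2.686 in³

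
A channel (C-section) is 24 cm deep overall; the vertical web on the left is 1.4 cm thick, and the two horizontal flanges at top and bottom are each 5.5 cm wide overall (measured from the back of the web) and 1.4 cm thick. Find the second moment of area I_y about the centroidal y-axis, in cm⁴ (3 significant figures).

Break the section into simple shapes (no overlaps), measuring from the bottom-left corner of the bounding box.
Web: 1.4 × 24, A = 33.6 cm², x = 0.7 cm, Ī = 5.488 cm⁴.
Top flange (beyond web): 4.1 × 1.4, A = 5.74 cm², x = 3.45 cm, Ī = 8.0408 cm⁴.
Bottom flange (beyond web): 4.1 × 1.4, A = 5.74 cm², x = 3.45 cm, Ī = 8.0408 cm⁴.
Centroid: x̄ = ΣA·x / ΣA = 1.4003 cm.
Transfer each piece to the centroidal y-axis using Ī + A·d² with d = x − 1.4003:
  web: d = -0.70031 cm → contributes +21.967 cm⁴
  top flange (beyond web): d = 2.0497 cm → contributes +32.156 cm⁴
  bottom flange (beyond web): d = 2.0497 cm → contributes +32.156 cm⁴
Total I = 86.278 cm⁴.

I_y ≈ 86.3 cm⁴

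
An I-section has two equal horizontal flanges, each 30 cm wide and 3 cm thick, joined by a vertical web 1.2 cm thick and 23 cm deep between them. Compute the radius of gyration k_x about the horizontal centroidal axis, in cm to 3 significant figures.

Break the section into simple shapes (no overlaps), measuring from the bottom-left corner of the bounding box.
Bottom flange: 30 × 3, A = 90 cm², y = 1.5 cm, Ī = 67.5 cm⁴.
Web: 1.2 × 23, A = 27.6 cm², y = 14.5 cm, Ī = 1216.7 cm⁴.
Top flange: 30 × 3, A = 90 cm², y = 27.5 cm, Ī = 67.5 cm⁴.
By symmetry the centroid is at mid-height, ȳ = 14.5 cm.
Transfer each piece to the horizontal centroidal axis using Ī + A·d² with d = y − 14.5:
  bottom flange: d = -13 cm → contributes +15 278 cm⁴
  web: d = 0 cm → contributes +1216.7 cm⁴
  top flange: d = 13 cm → contributes +15 278 cm⁴
Total I = 31 772 cm⁴.
Radius of gyration: k = √(I/A) = √(31 772 / 207.6) = 12.371 cm.

k_x ≈ 12.4 cm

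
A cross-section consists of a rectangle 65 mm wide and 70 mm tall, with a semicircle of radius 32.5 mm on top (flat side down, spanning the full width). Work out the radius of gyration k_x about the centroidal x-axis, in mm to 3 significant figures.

k_x ≈ 28.0 mm

Decompose the section into non-overlapping parts with the origin at the bottom-left of its bounding rectangle.
Rectangular body: 65 × 70, A = 4 550 mm², y = 35 mm, Ī = 1 857 917 mm⁴.
Semicircular cap: semicircle r = 32.5, A = 1659.2 mm², y = 83.793 mm, Ī = 122 452 mm⁴.
Centroid: ȳ = ΣA·y / ΣA = 48.038 mm.
Transfer each piece to the centroidal x-axis using Ī + A·d² with d = y − 48.038:
  rectangular body: d = -13.038 mm → contributes +2 631 385 mm⁴
  semicircular cap: d = 35.755 mm → contributes +2 243 582 mm⁴
Total I = 4 874 967 mm⁴.
Radius of gyration: k = √(I/A) = √(4 874 967 / 6209.2) = 28.02 mm.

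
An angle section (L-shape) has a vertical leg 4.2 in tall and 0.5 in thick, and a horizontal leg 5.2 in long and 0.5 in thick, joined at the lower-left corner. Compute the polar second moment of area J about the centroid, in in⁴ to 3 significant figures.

J ≈ 18.8 in⁴

Treat the section as a set of non-overlapping primitives; coordinates are from the bounding-box lower-left.
Vertical leg: 0.5 × 4.2, A = 2.1 in², y = 2.1 in, Ī = 3.087 in⁴.
Horizontal leg (remainder): 4.7 × 0.5, A = 2.35 in², y = 0.25 in, Ī = 0.048958 in⁴.
Centroid: ȳ = ΣA·y / ΣA = 1.123 in.
Transfer each piece to the centroidal x-axis using Ī + A·d² with d = y − 1.123:
  vertical leg: d = 0.97697 in → contributes +5.0914 in⁴
  horizontal leg (remainder): d = -0.87303 in → contributes +1.8401 in⁴
Total I = 6.9315 in⁴.
For the y-axis: x̄ = 1.623 in.
Repeating about the centroidal y-axis gives I_y = 11.866 in⁴.
Polar second moment: J = I_x + I_y = 18.798 in⁴.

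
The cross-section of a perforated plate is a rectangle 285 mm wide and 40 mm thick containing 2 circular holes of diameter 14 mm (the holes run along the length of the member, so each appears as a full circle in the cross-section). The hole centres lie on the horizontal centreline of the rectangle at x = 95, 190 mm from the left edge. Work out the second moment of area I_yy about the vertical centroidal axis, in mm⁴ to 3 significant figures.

I_yy ≈ 7.65 × 10⁷ mm⁴

Decompose the section into non-overlapping parts with the origin at the bottom-left of its bounding rectangle.
Plate: 285 × 40, A = 11 400 mm², x = 142.5 mm, Ī = 77 163 750 mm⁴.
Hole 1 (subtracted): ⌀14, A = 153.94 mm², x = 95 mm, Ī = 1885.7 mm⁴.
Hole 2 (subtracted): ⌀14, A = 153.94 mm², x = 190 mm, Ī = 1885.7 mm⁴.
By symmetry the centroid is at mid-width, x̄ = 142.5 mm.
Transfer each piece to the vertical centroidal axis using Ī + A·d² with d = x − 142.5:
  plate: d = 0 mm → contributes +77 163 750 mm⁴
  hole 1: d = -47.5 mm → contributes −349 208 mm⁴
  hole 2: d = 47.5 mm → contributes −349 208 mm⁴
Total I = 76 465 333 mm⁴.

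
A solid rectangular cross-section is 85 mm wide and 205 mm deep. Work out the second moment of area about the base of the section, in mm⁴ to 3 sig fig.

The section: 85 × 205, A = 17 425 mm², y = 102.5 mm, Ī = 61 023 802 mm⁴.
Transfer it to the bottom edge using Ī + A·d² with d = y − 0:
  the section: d = 102.5 mm → contributes +244 095 208 mm⁴
Total I = 244 095 208 mm⁴.

I_base ≈ 2.44 × 10⁸ mm⁴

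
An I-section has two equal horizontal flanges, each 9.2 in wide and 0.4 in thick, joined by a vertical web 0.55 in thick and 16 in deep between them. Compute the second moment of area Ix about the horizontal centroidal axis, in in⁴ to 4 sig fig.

Ix ≈ 682.7 in⁴

Treat the section as a set of non-overlapping primitives; coordinates are from the bounding-box lower-left.
Bottom flange: 9.2 × 0.4, A = 3.68 in², y = 0.2 in, Ī = 0.0490667 in⁴.
Web: 0.55 × 16, A = 8.8 in², y = 8.4 in, Ī = 187.733 in⁴.
Top flange: 9.2 × 0.4, A = 3.68 in², y = 16.6 in, Ī = 0.0490667 in⁴.
By symmetry the centroid is at mid-height, ȳ = 8.4 in.
Transfer each piece to the horizontal centroidal axis using Ī + A·d² with d = y − 8.4:
  bottom flange: d = -8.2 in → contributes +247.492 in⁴
  web: d = 0 in → contributes +187.733 in⁴
  top flange: d = 8.2 in → contributes +247.492 in⁴
Total I = 682.718 in⁴.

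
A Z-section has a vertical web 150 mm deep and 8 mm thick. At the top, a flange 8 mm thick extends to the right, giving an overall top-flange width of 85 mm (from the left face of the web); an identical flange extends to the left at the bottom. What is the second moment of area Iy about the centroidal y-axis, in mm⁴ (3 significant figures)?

Treat the section as a set of non-overlapping primitives; coordinates are from the bounding-box lower-left.
Web: 8 × 150, A = 1 200 mm², x = 81 mm, Ī = 6 400 mm⁴.
Top flange (beyond web): 77 × 8, A = 616 mm², x = 123.5 mm, Ī = 304 355 mm⁴.
Bottom flange (beyond web): 77 × 8, A = 616 mm², x = 38.5 mm, Ī = 304 355 mm⁴.
Centroid: x̄ = ΣA·x / ΣA = 81 mm.
Transfer each piece to the centroidal y-axis using Ī + A·d² with d = x − 81:
  web: d = 0 mm → contributes +6 400 mm⁴
  top flange (beyond web): d = 42.5 mm → contributes +1 417 005 mm⁴
  bottom flange (beyond web): d = -42.5 mm → contributes +1 417 005 mm⁴
Total I = 2 840 411 mm⁴.

Iy ≈ 2.84 × 10⁶ mm⁴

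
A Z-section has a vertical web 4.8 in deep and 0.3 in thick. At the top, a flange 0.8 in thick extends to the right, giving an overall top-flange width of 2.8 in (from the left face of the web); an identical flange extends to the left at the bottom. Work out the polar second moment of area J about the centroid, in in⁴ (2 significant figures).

Treat the section as a set of non-overlapping primitives; coordinates are from the bounding-box lower-left.
Web: 0.3 × 4.8, A = 1.44 in², y = 2.4 in, Ī = 2.765 in⁴.
Top flange (beyond web): 2.5 × 0.8, A = 2 in², y = 4.4 in, Ī = 0.1067 in⁴.
Bottom flange (beyond web): 2.5 × 0.8, A = 2 in², y = 0.4 in, Ī = 0.1067 in⁴.
Centroid: ȳ = ΣA·y / ΣA = 2.4 in.
Transfer each piece to the centroidal x-axis using Ī + A·d² with d = y − 2.4:
  web: d = 0 in → contributes +2.765 in⁴
  top flange (beyond web): d = 2 in → contributes +8.107 in⁴
  bottom flange (beyond web): d = -2 in → contributes +8.107 in⁴
Total I = 18.98 in⁴.
For the y-axis: x̄ = 2.65 in.
Repeating about the centroidal y-axis gives I_y = 9.934 in⁴.
Polar second moment: J = I_x + I_y = 28.91 in⁴.

J ≈ 29 in⁴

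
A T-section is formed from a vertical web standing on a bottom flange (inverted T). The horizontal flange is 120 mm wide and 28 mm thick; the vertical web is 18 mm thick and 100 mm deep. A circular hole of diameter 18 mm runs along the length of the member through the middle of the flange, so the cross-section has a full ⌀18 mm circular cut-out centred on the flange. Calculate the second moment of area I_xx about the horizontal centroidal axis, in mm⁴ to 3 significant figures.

I_xx ≈ 6.38 × 10⁶ mm⁴

Split into non-overlapping primitives; take the origin at the lower-left of the bounding box.
Flange: 120 × 28, A = 3 360 mm², y = 14 mm, Ī = 219 520 mm⁴.
Web: 18 × 100, A = 1 800 mm², y = 78 mm, Ī = 1 500 000 mm⁴.
Hole (subtracted): ⌀18, A = 254.47 mm², y = 14 mm, Ī = 5 153 mm⁴.
Centroid: ȳ = ΣA·y / ΣA = 37.484 mm.
Transfer each piece to the horizontal centroidal axis using Ī + A·d² with d = y − 37.484:
  flange: d = -23.484 mm → contributes +2 072 506 mm⁴
  web: d = 40.516 mm → contributes +4 454 828 mm⁴
  hole: d = -23.484 mm → contributes −145 489 mm⁴
Total I = 6 381 845 mm⁴.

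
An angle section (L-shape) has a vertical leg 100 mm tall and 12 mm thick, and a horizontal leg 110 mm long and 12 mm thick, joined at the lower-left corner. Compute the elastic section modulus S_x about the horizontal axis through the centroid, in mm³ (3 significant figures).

Decompose the section into non-overlapping parts with the origin at the bottom-left of its bounding rectangle.
Vertical leg: 12 × 100, A = 1 200 mm², y = 50 mm, Ī = 1 000 000 mm⁴.
Horizontal leg (remainder): 98 × 12, A = 1 176 mm², y = 6 mm, Ī = 14 112 mm⁴.
Centroid: ȳ = ΣA·y / ΣA = 28.222 mm.
Transfer each piece to the horizontal axis through the centroid using Ī + A·d² with d = y − 28.222:
  vertical leg: d = 21.778 mm → contributes +1 569 126 mm⁴
  horizontal leg (remainder): d = -22.222 mm → contributes +594 853 mm⁴
Total I = 2 163 979 mm⁴.
Extreme fibre distance c = 71.778 mm; S = I/c = 30 148 mm³.

S_x ≈ 3.01 × 10⁴ mm³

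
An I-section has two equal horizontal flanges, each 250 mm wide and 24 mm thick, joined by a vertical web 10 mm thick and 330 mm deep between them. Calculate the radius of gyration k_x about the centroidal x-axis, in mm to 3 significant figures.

Treat the section as a set of non-overlapping primitives; coordinates are from the bounding-box lower-left.
Bottom flange: 250 × 24, A = 6 000 mm², y = 12 mm, Ī = 288 000 mm⁴.
Web: 10 × 330, A = 3 300 mm², y = 189 mm, Ī = 29 947 500 mm⁴.
Top flange: 250 × 24, A = 6 000 mm², y = 366 mm, Ī = 288 000 mm⁴.
By symmetry the centroid is at mid-height, ȳ = 189 mm.
Transfer each piece to the centroidal x-axis using Ī + A·d² with d = y − 189:
  bottom flange: d = -177 mm → contributes +188 262 000 mm⁴
  web: d = 0 mm → contributes +29 947 500 mm⁴
  top flange: d = 177 mm → contributes +188 262 000 mm⁴
Total I = 406 471 500 mm⁴.
Radius of gyration: k = √(I/A) = √(406 471 500 / 15 300) = 162.99 mm.

k_x ≈ 163 mm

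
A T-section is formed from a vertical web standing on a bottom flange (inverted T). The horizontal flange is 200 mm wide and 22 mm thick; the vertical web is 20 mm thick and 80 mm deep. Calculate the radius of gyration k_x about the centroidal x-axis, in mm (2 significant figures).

Split into non-overlapping primitives; take the origin at the lower-left of the bounding box.
Flange: 200 × 22, A = 4 400 mm², y = 11 mm, Ī = 177 467 mm⁴.
Web: 20 × 80, A = 1 600 mm², y = 62 mm, Ī = 853 333 mm⁴.
Centroid: ȳ = ΣA·y / ΣA = 24.6 mm.
Transfer each piece to the centroidal x-axis using Ī + A·d² with d = y − 24.6:
  flange: d = -13.6 mm → contributes +991 291 mm⁴
  web: d = 37.4 mm → contributes +3 091 349 mm⁴
Total I = 4 082 640 mm⁴.
Radius of gyration: k = √(I/A) = √(4 082 640 / 6 000) = 26.09 mm.

k_x ≈ 26 mm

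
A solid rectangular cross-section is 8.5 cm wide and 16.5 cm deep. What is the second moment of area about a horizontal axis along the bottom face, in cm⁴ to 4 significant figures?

I_base ≈ 1.273 × 10⁴ cm⁴

The section: 8.5 × 16.5, A = 140.25 cm², y = 8.25 cm, Ī = 3181.92 cm⁴.
Transfer it to the bottom edge using Ī + A·d² with d = y − 0:
  the section: d = 8.25 cm → contributes +12727.7 cm⁴
Total I = 12727.7 cm⁴.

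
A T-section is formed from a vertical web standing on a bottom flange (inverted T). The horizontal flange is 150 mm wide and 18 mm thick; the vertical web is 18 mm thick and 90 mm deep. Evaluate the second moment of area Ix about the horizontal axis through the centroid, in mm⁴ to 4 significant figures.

Split into non-overlapping primitives; take the origin at the lower-left of the bounding box.
Flange: 150 × 18, A = 2 700 mm², y = 9 mm, Ī = 72 900 mm⁴.
Web: 18 × 90, A = 1 620 mm², y = 63 mm, Ī = 1 093 500 mm⁴.
Centroid: ȳ = ΣA·y / ΣA = 29.25 mm.
Transfer each piece to the horizontal axis through the centroid using Ī + A·d² with d = y − 29.25:
  flange: d = -20.25 mm → contributes +1 180 069 mm⁴
  web: d = 33.75 mm → contributes +2 938 781 mm⁴
Total I = 4 118 850 mm⁴.

Ix ≈ 4.119 × 10⁶ mm⁴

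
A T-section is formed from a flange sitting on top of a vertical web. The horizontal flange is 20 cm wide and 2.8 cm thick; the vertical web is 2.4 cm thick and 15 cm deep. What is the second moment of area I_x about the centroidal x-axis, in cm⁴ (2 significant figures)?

Split into non-overlapping primitives; take the origin at the lower-left of the bounding box.
Flange: 20 × 2.8, A = 56 cm², y = 16.4 cm, Ī = 36.59 cm⁴.
Web: 2.4 × 15, A = 36 cm², y = 7.5 cm, Ī = 675 cm⁴.
Centroid: ȳ = ΣA·y / ΣA = 12.92 cm.
Transfer each piece to the centroidal x-axis using Ī + A·d² with d = y − 12.92:
  flange: d = 3.483 cm → contributes +715.8 cm⁴
  web: d = -5.417 cm → contributes +1 732 cm⁴
Total I = 2 447 cm⁴.

I_x ≈ 2400 cm⁴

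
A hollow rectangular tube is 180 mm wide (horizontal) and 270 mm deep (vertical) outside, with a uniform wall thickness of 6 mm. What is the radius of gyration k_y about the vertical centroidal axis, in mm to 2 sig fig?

k_y ≈ 75 mm

Treat the section as a set of non-overlapping primitives; coordinates are from the bounding-box lower-left.
Outer rectangle: 180 × 270, A = 48 600 mm², x = 90 mm, Ī = 131 220 000 mm⁴.
Inner void (subtracted): 168 × 258, A = 43 344 mm², x = 90 mm, Ī = 101 945 088 mm⁴.
By symmetry the centroid is at mid-width, x̄ = 90 mm.
All pieces are centred on the vertical centroidal axis, so I = ΣĪ (holes subtracted) = 29 274 912 mm⁴.
Radius of gyration: k = √(I/A) = √(29 274 912 / 5 256) = 74.63 mm.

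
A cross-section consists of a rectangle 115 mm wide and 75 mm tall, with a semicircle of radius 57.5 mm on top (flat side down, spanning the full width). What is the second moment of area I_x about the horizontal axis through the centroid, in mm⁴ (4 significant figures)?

I_x ≈ 1.766 × 10⁷ mm⁴

Decompose the section into non-overlapping parts with the origin at the bottom-left of its bounding rectangle.
Rectangular body: 115 × 75, A = 8 625 mm², y = 37.5 mm, Ī = 4 042 969 mm⁴.
Semicircular cap: semicircle r = 57.5, A = 5193.45 mm², y = 99.4038 mm, Ī = 1 199 785 mm⁴.
Centroid: ȳ = ΣA·y / ΣA = 60.7656 mm.
Transfer each piece to the horizontal axis through the centroid using Ī + A·d² with d = y − 60.7656:
  rectangular body: d = -23.2656 mm → contributes +8 711 560 mm⁴
  semicircular cap: d = 38.6382 mm → contributes +8 953 136 mm⁴
Total I = 17 664 696 mm⁴.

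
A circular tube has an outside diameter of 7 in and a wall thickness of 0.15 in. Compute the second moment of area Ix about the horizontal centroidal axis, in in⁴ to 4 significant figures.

Decompose the section into non-overlapping parts with the origin at the bottom-left of its bounding rectangle.
Outer circle: ⌀7, A = 38.4845 in², y = 3.5 in, Ī = 117.859 in⁴.
Bore (subtracted): ⌀6.7, A = 35.2565 in², y = 3.5 in, Ī = 98.9166 in⁴.
By symmetry the centroid is at mid-height, ȳ = 3.5 in.
All pieces are centred on the horizontal centroidal axis, so I = ΣĪ (holes subtracted) = 18.9422 in⁴.

Ix ≈ 18.94 in⁴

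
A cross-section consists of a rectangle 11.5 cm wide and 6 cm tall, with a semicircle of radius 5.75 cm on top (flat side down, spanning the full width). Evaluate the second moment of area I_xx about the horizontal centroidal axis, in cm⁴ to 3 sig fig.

I_xx ≈ 1200 cm⁴

Decompose the section into non-overlapping parts with the origin at the bottom-left of its bounding rectangle.
Rectangular body: 11.5 × 6, A = 69 cm², y = 3 cm, Ī = 207 cm⁴.
Semicircular cap: semicircle r = 5.75, A = 51.934 cm², y = 8.4404 cm, Ī = 119.98 cm⁴.
Centroid: ȳ = ΣA·y / ΣA = 5.3363 cm.
Transfer each piece to the horizontal centroidal axis using Ī + A·d² with d = y − 5.3363:
  rectangular body: d = -2.3363 cm → contributes +583.63 cm⁴
  semicircular cap: d = 3.104 cm → contributes +620.37 cm⁴
Total I = 1 204 cm⁴.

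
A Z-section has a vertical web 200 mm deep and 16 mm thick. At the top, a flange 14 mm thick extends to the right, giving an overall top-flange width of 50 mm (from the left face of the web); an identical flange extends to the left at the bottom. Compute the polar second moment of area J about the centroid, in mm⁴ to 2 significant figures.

J ≈ 2.0 × 10⁷ mm⁴

Split into non-overlapping primitives; take the origin at the lower-left of the bounding box.
Web: 16 × 200, A = 3 200 mm², y = 100 mm, Ī = 10 666 667 mm⁴.
Top flange (beyond web): 34 × 14, A = 476 mm², y = 193 mm, Ī = 7 775 mm⁴.
Bottom flange (beyond web): 34 × 14, A = 476 mm², y = 7 mm, Ī = 7 775 mm⁴.
Centroid: ȳ = ΣA·y / ΣA = 100 mm.
Transfer each piece to the centroidal x-axis using Ī + A·d² with d = y − 100:
  web: d = 0 mm → contributes +10 666 667 mm⁴
  top flange (beyond web): d = 93 mm → contributes +4 124 699 mm⁴
  bottom flange (beyond web): d = -93 mm → contributes +4 124 699 mm⁴
Total I = 18 916 064 mm⁴.
For the y-axis: x̄ = 42 mm.
Repeating about the centroidal y-axis gives I_y = 754 976 mm⁴.
Polar second moment: J = I_x + I_y = 19 671 040 mm⁴.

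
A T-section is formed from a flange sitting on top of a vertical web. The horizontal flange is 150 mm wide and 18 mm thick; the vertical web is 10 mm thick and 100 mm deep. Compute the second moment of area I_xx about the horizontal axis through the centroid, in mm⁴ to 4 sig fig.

I_xx ≈ 3.446 × 10⁶ mm⁴

Break the section into simple shapes (no overlaps), measuring from the bottom-left corner of the bounding box.
Flange: 150 × 18, A = 2 700 mm², y = 109 mm, Ī = 72 900 mm⁴.
Web: 10 × 100, A = 1 000 mm², y = 50 mm, Ī = 833 333 mm⁴.
Centroid: ȳ = ΣA·y / ΣA = 93.0541 mm.
Transfer each piece to the horizontal axis through the centroid using Ī + A·d² with d = y − 93.0541:
  flange: d = 15.9459 mm → contributes +759 438 mm⁴
  web: d = -43.0541 mm → contributes +2 686 985 mm⁴
Total I = 3 446 423 mm⁴.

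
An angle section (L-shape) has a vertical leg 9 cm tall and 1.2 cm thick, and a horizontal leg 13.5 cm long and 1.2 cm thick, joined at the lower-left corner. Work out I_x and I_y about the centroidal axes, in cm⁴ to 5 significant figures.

Decompose the section into non-overlapping parts with the origin at the bottom-left of its bounding rectangle.
Vertical leg: 1.2 × 9, A = 10.8 cm², y = 4.5 cm, Ī = 72.9 cm⁴.
Horizontal leg (remainder): 12.3 × 1.2, A = 14.76 cm², y = 0.6 cm, Ī = 1.7712 cm⁴.
Centroid: ȳ = ΣA·y / ΣA = 2.247887 cm.
Transfer each piece to the centroidal x-axis using Ī + A·d² with d = y − 2.247887:
  vertical leg: d = 2.252113 cm → contributes +127.6777 cm⁴
  horizontal leg (remainder): d = -1.647887 cm → contributes +41.85246 cm⁴
Total I = 169.5302 cm⁴.
For the y-axis: x̄ = 4.497887 cm.
Repeating about the centroidal y-axis gives I_y = 471.5387 cm⁴.

I_x ≈ 169.53 cm⁴, I_y ≈ 471.54 cm⁴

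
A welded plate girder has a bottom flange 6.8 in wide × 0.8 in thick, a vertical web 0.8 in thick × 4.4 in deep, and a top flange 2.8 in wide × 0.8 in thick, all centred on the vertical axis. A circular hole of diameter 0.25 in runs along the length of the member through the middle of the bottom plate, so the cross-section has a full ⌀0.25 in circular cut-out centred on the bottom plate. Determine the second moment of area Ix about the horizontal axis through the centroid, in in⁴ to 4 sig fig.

Treat the section as a set of non-overlapping primitives; coordinates are from the bounding-box lower-left.
Bottom plate: 6.8 × 0.8, A = 5.44 in², y = 0.4 in, Ī = 0.290133 in⁴.
Web plate: 0.8 × 4.4, A = 3.52 in², y = 3 in, Ī = 5.67893 in⁴.
Top plate: 2.8 × 0.8, A = 2.24 in², y = 5.6 in, Ī = 0.119467 in⁴.
Hole (subtracted): ⌀0.25, A = 0.0490874 in², y = 0.4 in, Ī = 0.000191748 in⁴.
Centroid: ȳ = ΣA·y / ΣA = 2.26532 in.
Transfer each piece to the horizontal axis through the centroid using Ī + A·d² with d = y − 2.26532:
  bottom plate: d = -1.86532 in → contributes +19.2181 in⁴
  web plate: d = 0.734682 in → contributes +7.57888 in⁴
  top plate: d = 3.33468 in → contributes +25.0285 in⁴
  hole: d = -1.86532 in → contributes −0.170987 in⁴
Total I = 51.6545 in⁴.

Ix ≈ 51.65 in⁴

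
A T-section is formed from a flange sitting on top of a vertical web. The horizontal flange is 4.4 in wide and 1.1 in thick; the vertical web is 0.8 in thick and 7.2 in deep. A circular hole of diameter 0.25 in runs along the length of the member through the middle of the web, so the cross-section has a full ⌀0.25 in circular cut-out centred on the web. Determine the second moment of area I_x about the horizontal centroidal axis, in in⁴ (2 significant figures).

Split into non-overlapping primitives; take the origin at the lower-left of the bounding box.
Flange: 4.4 × 1.1, A = 4.84 in², y = 7.75 in, Ī = 0.488 in⁴.
Web: 0.8 × 7.2, A = 5.76 in², y = 3.6 in, Ī = 24.88 in⁴.
Hole (subtracted): ⌀0.25, A = 0.04909 in², y = 3.6 in, Ī = 0.0001917 in⁴.
Centroid: ȳ = ΣA·y / ΣA = 5.504 in.
Transfer each piece to the horizontal centroidal axis using Ī + A·d² with d = y − 5.504:
  flange: d = 2.246 in → contributes +24.91 in⁴
  web: d = -1.904 in → contributes +45.76 in⁴
  hole: d = -1.904 in → contributes −0.1781 in⁴
Total I = 70.49 in⁴.

I_x ≈ 70 in⁴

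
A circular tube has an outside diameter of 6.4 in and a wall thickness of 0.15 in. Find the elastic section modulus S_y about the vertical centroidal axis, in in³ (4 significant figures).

Decompose the section into non-overlapping parts with the origin at the bottom-left of its bounding rectangle.
Outer circle: ⌀6.4, A = 32.1699 in², x = 3.2 in, Ī = 82.355 in⁴.
Bore (subtracted): ⌀6.1, A = 29.2247 in², x = 3.2 in, Ī = 67.9656 in⁴.
By symmetry the centroid is at mid-width, x̄ = 3.2 in.
All pieces are centred on the vertical centroidal axis, so I = ΣĪ (holes subtracted) = 14.3894 in⁴.
Extreme fibre distance c = 3.2 in; S = I/c = 4.49667 in³.

S_y ≈ 4.497 in³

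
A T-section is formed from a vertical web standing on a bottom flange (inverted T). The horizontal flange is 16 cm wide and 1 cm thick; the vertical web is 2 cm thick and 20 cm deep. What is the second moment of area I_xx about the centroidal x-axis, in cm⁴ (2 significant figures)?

Split into non-overlapping primitives; take the origin at the lower-left of the bounding box.
Flange: 16 × 1, A = 16 cm², y = 0.5 cm, Ī = 1.333 cm⁴.
Web: 2 × 20, A = 40 cm², y = 11 cm, Ī = 1 333 cm⁴.
Centroid: ȳ = ΣA·y / ΣA = 8 cm.
Transfer each piece to the centroidal x-axis using Ī + A·d² with d = y − 8:
  flange: d = -7.5 cm → contributes +901.3 cm⁴
  web: d = 3 cm → contributes +1 693 cm⁴
Total I = 2 595 cm⁴.

I_xx ≈ 2600 cm⁴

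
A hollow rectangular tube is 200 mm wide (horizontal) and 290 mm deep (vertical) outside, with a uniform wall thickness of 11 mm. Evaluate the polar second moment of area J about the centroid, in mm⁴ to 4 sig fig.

Decompose the section into non-overlapping parts with the origin at the bottom-left of its bounding rectangle.
Outer rectangle: 200 × 290, A = 58 000 mm², y = 145 mm, Ī = 406 483 333 mm⁴.
Inner void (subtracted): 178 × 268, A = 47 704 mm², y = 145 mm, Ī = 285 524 341 mm⁴.
By symmetry the centroid is at mid-height, ȳ = 145 mm.
All pieces are centred on the centroidal x-axis, so I = ΣĪ (holes subtracted) = 120 958 992 mm⁴.
Repeating about the centroidal y-axis gives I_y = 67 378 872 mm⁴.
Polar second moment: J = I_x + I_y = 188 337 864 mm⁴.

J ≈ 1.883 × 10⁸ mm⁴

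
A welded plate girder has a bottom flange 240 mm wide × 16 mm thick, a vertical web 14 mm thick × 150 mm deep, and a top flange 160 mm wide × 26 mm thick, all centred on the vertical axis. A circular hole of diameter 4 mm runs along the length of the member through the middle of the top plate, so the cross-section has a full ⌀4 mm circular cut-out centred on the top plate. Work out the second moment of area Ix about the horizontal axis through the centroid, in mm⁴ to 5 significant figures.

Treat the section as a set of non-overlapping primitives; coordinates are from the bounding-box lower-left.
Bottom plate: 240 × 16, A = 3 840 mm², y = 8 mm, Ī = 81 920 mm⁴.
Web plate: 14 × 150, A = 2 100 mm², y = 91 mm, Ī = 3 937 500 mm⁴.
Top plate: 160 × 26, A = 4 160 mm², y = 179 mm, Ī = 234346.7 mm⁴.
Hole (subtracted): ⌀4, A = 12.56637 mm², y = 179 mm, Ī = 12.56637 mm⁴.
Centroid: ȳ = ΣA·y / ΣA = 95.58532 mm.
Transfer each piece to the horizontal axis through the centroid using Ī + A·d² with d = y − 95.58532:
  bottom plate: d = -87.58532 mm → contributes +29 539 286 mm⁴
  web plate: d = -4.585325 mm → contributes +3 981 653 mm⁴
  top plate: d = 83.41468 mm → contributes +29 179 660 mm⁴
  hole: d = 83.41468 mm → contributes −87449.47 mm⁴
Total I = 62 613 150 mm⁴.

Ix ≈ 6.2613 × 10⁷ mm⁴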